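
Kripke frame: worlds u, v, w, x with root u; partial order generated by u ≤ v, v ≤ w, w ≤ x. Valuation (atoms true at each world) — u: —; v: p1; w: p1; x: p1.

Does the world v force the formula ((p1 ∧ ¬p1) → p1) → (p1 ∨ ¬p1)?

v ⊩ ((p1 ∧ ¬p1) → p1) → (p1 ∨ ¬p1): every world accessible from v that forces (p1 ∧ ¬p1) → p1 (namely v, w, x) also forces p1 ∨ ¬p1.

Yes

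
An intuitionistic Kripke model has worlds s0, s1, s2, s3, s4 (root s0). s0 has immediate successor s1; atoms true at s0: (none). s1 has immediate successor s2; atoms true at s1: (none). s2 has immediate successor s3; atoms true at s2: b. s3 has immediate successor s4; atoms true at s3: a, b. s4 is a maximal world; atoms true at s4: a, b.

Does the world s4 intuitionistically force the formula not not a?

Yes

s4 forces not not a: no world accessible from s4 forces not a.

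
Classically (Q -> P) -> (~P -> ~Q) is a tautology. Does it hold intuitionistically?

Yes

This is the forward direction of contraposition, which is intuitionistically derivable.
Assume Q -> P and ~P. If Q held then P would follow, contradicting ~P; so ~Q.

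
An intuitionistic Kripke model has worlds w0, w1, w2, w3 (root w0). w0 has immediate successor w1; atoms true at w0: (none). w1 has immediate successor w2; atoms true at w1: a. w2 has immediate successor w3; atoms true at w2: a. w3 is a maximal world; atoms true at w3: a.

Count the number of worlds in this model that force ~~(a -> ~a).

0

w0: does not force it — w0 ||-/- ~~(a -> ~a) since w0 is accessible from w0 and w0 ||- ~(a -> ~a).
w1: does not force it — w1 ||-/- ~~(a -> ~a) since w1 is accessible from w1 and w1 ||- ~(a -> ~a).
w2: does not force it — w2 ||-/- ~~(a -> ~a) since w2 is accessible from w2 and w2 ||- ~(a -> ~a).
w3: does not force it.
Worlds forcing the formula: { }.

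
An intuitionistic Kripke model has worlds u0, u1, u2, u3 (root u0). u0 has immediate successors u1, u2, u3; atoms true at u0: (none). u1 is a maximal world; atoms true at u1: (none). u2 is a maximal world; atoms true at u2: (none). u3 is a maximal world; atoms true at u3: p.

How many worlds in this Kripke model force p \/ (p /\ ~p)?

u0: does not force it — u0 ||-/- p \/ (p /\ ~p): neither disjunct is forced at u0.
u1: does not force it — u1 ||-/- p \/ (p /\ ~p): neither disjunct is forced at u1.
u2: does not force it.
u3: forces it.
Worlds forcing the formula: {u3}.

1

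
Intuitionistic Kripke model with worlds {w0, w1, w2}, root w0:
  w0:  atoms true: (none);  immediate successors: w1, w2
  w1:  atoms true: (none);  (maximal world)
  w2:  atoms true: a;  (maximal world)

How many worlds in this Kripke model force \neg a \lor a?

w0: does not force it — w0 \nVdash \neg a \lor a: neither disjunct is forced at w0.
w1: forces it.
w2: forces it.
Worlds forcing the formula: {w1, w2}.

2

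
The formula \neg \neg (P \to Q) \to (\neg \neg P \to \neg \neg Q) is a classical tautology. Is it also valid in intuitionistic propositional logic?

Yes

This is the distribution of double negation over implication, which is intuitionistically derivable.
Assume \neg \neg (P \to Q) and \neg \neg P; suppose \neg Q. Then P \to Q would give \neg P (by contraposition), contradicting \neg \neg P; so \neg (P \to Q), contradicting \neg \neg (P \to Q). Hence \neg \neg Q.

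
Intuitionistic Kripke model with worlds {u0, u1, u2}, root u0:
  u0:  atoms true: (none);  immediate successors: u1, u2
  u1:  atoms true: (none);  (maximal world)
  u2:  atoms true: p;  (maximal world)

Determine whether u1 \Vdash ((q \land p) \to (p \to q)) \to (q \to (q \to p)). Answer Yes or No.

Yes

u1 \Vdash ((q \land p) \to (p \to q)) \to (q \to (q \to p)): every world accessible from u1 that forces (q \land p) \to (p \to q) (namely u1) also forces q \to (q \to p).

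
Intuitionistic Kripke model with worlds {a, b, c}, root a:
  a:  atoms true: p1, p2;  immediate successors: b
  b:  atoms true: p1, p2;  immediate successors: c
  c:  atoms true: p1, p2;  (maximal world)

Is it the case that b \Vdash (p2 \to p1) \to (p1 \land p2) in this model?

Yes

b \Vdash (p2 \to p1) \to (p1 \land p2): every world accessible from b that forces p2 \to p1 (namely b, c) also forces p1 \land p2.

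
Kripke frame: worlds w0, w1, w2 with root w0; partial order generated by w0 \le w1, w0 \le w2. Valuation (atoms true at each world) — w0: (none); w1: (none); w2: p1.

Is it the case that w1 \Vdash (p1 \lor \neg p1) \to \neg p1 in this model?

w1 \Vdash (p1 \lor \neg p1) \to \neg p1: every world accessible from w1 that forces p1 \lor \neg p1 (namely w1) also forces \neg p1.

Yes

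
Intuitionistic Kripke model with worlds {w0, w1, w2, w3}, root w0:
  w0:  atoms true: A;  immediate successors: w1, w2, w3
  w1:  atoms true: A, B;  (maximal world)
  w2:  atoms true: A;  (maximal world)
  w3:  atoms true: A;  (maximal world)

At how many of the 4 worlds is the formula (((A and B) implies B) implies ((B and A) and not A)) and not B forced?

w0: does not force it — w0 does not force (((A and B) implies B) implies ((B and A) and not A)) and not B since w0 fails ((A and B) implies B) implies ((B and A) and not A).
w1: does not force it.
w2: does not force it.
w3: does not force it.
Worlds forcing the formula: { }.

0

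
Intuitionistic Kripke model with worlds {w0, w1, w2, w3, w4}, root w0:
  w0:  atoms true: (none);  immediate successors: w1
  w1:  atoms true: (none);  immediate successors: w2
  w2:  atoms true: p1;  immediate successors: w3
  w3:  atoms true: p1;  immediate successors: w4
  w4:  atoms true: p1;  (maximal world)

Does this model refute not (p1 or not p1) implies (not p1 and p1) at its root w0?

No

w0 forces not (p1 or not p1) implies (not p1 and p1) vacuously: no world accessible from w0 forces the antecedent not (p1 or not p1).
So the root w0 forces not (p1 or not p1) implies (not p1 and p1); the model is not a countermodel.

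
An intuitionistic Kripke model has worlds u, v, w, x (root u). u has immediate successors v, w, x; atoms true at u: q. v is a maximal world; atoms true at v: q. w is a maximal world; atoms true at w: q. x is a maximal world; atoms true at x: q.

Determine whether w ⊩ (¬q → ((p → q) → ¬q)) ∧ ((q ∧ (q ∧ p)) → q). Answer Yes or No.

w ⊩ (¬q → ((p → q) → ¬q)) ∧ ((q ∧ (q ∧ p)) → q) since w forces both conjuncts.

Yes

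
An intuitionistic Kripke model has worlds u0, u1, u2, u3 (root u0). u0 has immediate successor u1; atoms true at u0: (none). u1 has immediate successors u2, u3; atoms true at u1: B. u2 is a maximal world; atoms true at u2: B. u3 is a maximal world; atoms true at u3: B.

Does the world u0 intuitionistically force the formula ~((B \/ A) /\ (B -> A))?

u0 ||- ~((B \/ A) /\ (B -> A)): no world accessible from u0 forces (B \/ A) /\ (B -> A).

Yes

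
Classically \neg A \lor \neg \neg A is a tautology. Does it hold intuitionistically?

No

This is the weak law of excluded middle, which is not intuitionistically valid.
A Kripke countermodel: worlds s0, s1, s2; order generated by s0 \le s1, s0 \le s2; atoms true at each world — s0:{}; s1:{A}; s2:{}.
s0 \nVdash \neg A \lor \neg \neg A: neither disjunct is forced at s0.
s0 \nVdash \neg A since s1 is accessible from s0 and s1 \Vdash A.
So the root s0 does not force the formula.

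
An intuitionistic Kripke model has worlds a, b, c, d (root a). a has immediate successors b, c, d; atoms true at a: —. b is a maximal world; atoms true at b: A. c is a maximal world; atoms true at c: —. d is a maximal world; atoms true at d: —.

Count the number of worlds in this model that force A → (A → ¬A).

2

a: does not force it — a ⊮ A → (A → ¬A): at the accessible world b, b ⊩ A but b ⊮ A → ¬A.
b: does not force it.
c: forces it.
d: forces it.
Worlds forcing the formula: {c, d}.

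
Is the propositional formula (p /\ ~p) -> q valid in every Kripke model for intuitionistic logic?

Yes

This is an instance of ex falso quodlibet, which is intuitionistically derivable.
No world can force both p and ~p, so the antecedent p /\ ~p is never forced and the implication holds vacuously at every world.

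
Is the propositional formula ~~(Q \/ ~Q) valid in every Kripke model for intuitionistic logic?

This is the double negation of excluded middle, which is intuitionistically derivable.
Assuming ~(Q \/ ~Q): from Q we'd get Q \/ ~Q, so ~Q; but then Q \/ ~Q again — contradiction. Hence ~~(Q \/ ~Q).

Yes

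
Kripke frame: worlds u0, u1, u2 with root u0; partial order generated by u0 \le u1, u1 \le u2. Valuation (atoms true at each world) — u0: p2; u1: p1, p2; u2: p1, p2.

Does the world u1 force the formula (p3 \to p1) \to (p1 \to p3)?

u1 \nVdash (p3 \to p1) \to (p1 \to p3): already at u1 itself, u1 \Vdash p3 \to p1 but u1 \nVdash p1 \to p3.
u1 \nVdash p1 \to p3: already at u1 itself, u1 \Vdash p1 but u1 \nVdash p3.
u1 lacks atom p3, so u1 \nVdash p3.

No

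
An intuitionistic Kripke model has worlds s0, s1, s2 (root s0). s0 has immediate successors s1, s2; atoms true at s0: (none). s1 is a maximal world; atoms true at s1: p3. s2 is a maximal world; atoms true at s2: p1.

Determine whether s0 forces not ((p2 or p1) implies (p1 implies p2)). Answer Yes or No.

s0 does not force not ((p2 or p1) implies (p1 implies p2)) since s1 is accessible from s0 and s1 forces (p2 or p1) implies (p1 implies p2).
s1 forces (p2 or p1) implies (p1 implies p2) vacuously: no world accessible from s1 forces the antecedent p2 or p1.

No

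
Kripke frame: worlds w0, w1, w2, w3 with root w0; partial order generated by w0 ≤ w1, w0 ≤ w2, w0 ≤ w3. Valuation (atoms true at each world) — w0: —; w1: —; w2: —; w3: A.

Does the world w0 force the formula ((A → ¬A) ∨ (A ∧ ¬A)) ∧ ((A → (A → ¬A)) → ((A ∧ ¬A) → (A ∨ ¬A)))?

No

w0 ⊮ ((A → ¬A) ∨ (A ∧ ¬A)) ∧ ((A → (A → ¬A)) → ((A ∧ ¬A) → (A ∨ ¬A))) since w0 fails (A → ¬A) ∨ (A ∧ ¬A).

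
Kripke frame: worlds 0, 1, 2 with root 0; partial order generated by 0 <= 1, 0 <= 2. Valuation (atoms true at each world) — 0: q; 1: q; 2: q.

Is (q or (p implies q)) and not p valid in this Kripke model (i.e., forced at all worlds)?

0 forces (q or (p implies q)) and not p since 0 forces both conjuncts.
Since the root 0 forces (q or (p implies q)) and not p and forcing is persistent (monotone upward), every world forces it.

Yes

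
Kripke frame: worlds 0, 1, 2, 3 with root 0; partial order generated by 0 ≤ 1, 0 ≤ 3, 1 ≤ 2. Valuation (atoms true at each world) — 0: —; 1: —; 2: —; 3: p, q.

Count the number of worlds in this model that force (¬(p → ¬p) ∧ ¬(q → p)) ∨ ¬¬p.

0: does not force it — 0 ⊮ (¬(p → ¬p) ∧ ¬(q → p)) ∨ ¬¬p: neither disjunct is forced at 0.
1: does not force it — 1 ⊮ (¬(p → ¬p) ∧ ¬(q → p)) ∨ ¬¬p: neither disjunct is forced at 1.
2: does not force it — 2 ⊮ (¬(p → ¬p) ∧ ¬(q → p)) ∨ ¬¬p: neither disjunct is forced at 2.
3: forces it.
Worlds forcing the formula: {3}.

1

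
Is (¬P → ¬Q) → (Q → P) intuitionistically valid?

No

This is the converse of contraposition, which is not intuitionistically valid.
A Kripke countermodel: worlds u0, u1; order generated by u0 ≤ u1; atoms true at each world — u0:{Q}; u1:{P,Q}.
u0 ⊮ (¬P → ¬Q) → (Q → P): already at u0 itself, u0 ⊩ ¬P → ¬Q but u0 ⊮ Q → P.
u0 ⊮ Q → P: already at u0 itself, u0 ⊩ Q but u0 ⊮ P.
u0 lacks atom P, so u0 ⊮ P.
So the root u0 does not force the formula.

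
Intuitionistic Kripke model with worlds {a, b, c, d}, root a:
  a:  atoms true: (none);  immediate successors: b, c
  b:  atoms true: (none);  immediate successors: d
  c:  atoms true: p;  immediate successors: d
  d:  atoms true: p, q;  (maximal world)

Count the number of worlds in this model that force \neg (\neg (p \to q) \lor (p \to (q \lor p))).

0

a: does not force it — a \nVdash \neg (\neg (p \to q) \lor (p \to (q \lor p))) since a is accessible from a and a \Vdash \neg (p \to q) \lor (p \to (q \lor p)).
b: does not force it — b \nVdash \neg (\neg (p \to q) \lor (p \to (q \lor p))) since b is accessible from b and b \Vdash \neg (p \to q) \lor (p \to (q \lor p)).
c: does not force it — c \nVdash \neg (\neg (p \to q) \lor (p \to (q \lor p))) since c is accessible from c and c \Vdash \neg (p \to q) \lor (p \to (q \lor p)).
d: does not force it.
Worlds forcing the formula: { }.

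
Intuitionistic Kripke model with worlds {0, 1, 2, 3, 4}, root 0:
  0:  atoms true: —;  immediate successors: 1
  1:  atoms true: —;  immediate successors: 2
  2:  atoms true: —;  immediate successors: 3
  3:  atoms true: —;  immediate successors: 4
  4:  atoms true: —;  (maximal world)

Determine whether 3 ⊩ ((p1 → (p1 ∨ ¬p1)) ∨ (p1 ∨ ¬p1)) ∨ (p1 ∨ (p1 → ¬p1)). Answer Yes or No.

3 ⊩ ((p1 → (p1 ∨ ¬p1)) ∨ (p1 ∨ ¬p1)) ∨ (p1 ∨ (p1 → ¬p1)) via the disjunct (p1 → (p1 ∨ ¬p1)) ∨ (p1 ∨ ¬p1).

Yes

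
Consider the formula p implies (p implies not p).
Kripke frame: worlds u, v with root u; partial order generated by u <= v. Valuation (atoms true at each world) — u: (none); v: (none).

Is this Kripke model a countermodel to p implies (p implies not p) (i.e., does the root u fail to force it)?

u forces p implies (p implies not p) vacuously: no world accessible from u forces the antecedent p.
So the root u forces p implies (p implies not p); the model is not a countermodel.

No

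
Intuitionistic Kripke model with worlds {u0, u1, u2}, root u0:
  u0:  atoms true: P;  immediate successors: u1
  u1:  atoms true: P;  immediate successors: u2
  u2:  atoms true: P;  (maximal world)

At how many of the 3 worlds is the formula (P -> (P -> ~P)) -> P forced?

3

u0: forces it.
u1: forces it.
u2: forces it.
Worlds forcing the formula: {u0, u1, u2}.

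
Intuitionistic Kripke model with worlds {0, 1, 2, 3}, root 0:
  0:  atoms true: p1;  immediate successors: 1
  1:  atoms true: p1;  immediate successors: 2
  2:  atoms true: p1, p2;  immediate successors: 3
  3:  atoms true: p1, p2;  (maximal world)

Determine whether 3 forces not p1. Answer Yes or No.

3 does not force not p1 since 3 is accessible from 3 and 3 forces p1.

No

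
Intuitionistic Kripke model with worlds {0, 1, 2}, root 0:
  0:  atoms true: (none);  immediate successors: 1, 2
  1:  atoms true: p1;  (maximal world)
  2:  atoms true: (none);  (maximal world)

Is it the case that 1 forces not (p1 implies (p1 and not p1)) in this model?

Yes

1 forces not (p1 implies (p1 and not p1)): no world accessible from 1 forces p1 implies (p1 and not p1).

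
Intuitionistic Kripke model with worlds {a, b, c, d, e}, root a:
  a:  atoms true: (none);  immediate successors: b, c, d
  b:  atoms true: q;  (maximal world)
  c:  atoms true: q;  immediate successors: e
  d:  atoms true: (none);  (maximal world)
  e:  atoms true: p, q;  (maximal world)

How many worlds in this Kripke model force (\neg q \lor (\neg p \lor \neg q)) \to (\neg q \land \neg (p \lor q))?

3

a: does not force it — a \nVdash (\neg q \lor (\neg p \lor \neg q)) \to (\neg q \land \neg (p \lor q)): at the accessible world b, b \Vdash \neg q \lor (\neg p \lor \neg q) but b \nVdash \neg q \land \neg (p \lor q).
b: does not force it — b \nVdash (\neg q \lor (\neg p \lor \neg q)) \to (\neg q \land \neg (p \lor q)): already at b itself, b \Vdash \neg q \lor (\neg p \lor \neg q) but b \nVdash \neg q \land \neg (p \lor q).
c: forces it.
d: forces it.
e: forces it.
Worlds forcing the formula: {c, d, e}.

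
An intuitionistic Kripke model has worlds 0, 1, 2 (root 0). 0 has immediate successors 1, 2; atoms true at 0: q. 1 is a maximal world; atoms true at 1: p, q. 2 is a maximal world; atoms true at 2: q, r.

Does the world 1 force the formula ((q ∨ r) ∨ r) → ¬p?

1 ⊮ ((q ∨ r) ∨ r) → ¬p: already at 1 itself, 1 ⊩ (q ∨ r) ∨ r but 1 ⊮ ¬p.
1 ⊮ ¬p since 1 is accessible from 1 and 1 ⊩ p.

No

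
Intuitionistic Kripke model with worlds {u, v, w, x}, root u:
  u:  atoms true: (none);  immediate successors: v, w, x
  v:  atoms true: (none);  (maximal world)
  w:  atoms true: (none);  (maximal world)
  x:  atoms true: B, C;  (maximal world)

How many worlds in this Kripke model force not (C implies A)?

1

u: does not force it — u does not force not (C implies A) since v is accessible from u and v forces C implies A.
v: does not force it — v does not force not (C implies A) since v is accessible from v and v forces C implies A.
w: does not force it — w does not force not (C implies A) since w is accessible from w and w forces C implies A.
x: forces it.
Worlds forcing the formula: {x}.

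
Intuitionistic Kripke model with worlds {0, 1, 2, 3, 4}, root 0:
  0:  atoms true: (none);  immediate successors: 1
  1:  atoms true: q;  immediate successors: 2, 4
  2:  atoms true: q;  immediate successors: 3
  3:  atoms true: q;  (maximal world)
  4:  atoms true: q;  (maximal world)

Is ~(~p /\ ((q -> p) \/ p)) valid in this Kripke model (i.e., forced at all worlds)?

Yes

0 ||- ~(~p /\ ((q -> p) \/ p)): no world accessible from 0 forces ~p /\ ((q -> p) \/ p).
Since the root 0 forces ~(~p /\ ((q -> p) \/ p)) and forcing is persistent (monotone upward), every world forces it.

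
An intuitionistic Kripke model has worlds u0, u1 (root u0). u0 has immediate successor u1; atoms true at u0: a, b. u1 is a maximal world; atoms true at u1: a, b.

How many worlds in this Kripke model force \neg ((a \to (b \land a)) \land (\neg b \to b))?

0

u0: does not force it — u0 \nVdash \neg ((a \to (b \land a)) \land (\neg b \to b)) since u0 is accessible from u0 and u0 \Vdash (a \to (b \land a)) \land (\neg b \to b).
u1: does not force it.
Worlds forcing the formula: { }.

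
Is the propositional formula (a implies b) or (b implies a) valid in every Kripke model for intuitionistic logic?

This is the Gödel–Dummett linearity axiom, which is not intuitionistically valid.
A Kripke countermodel: worlds 0, 1, 2; order generated by 0 <= 1, 0 <= 2; atoms true at each world — 0:{}; 1:{a}; 2:{b}.
0 does not force (a implies b) or (b implies a): neither disjunct is forced at 0.
0 does not force a implies b: at the accessible world 1, 1 forces a but 1 does not force b.
1 lacks atom b, so 1 does not force b.
So the root 0 does not force the formula.

No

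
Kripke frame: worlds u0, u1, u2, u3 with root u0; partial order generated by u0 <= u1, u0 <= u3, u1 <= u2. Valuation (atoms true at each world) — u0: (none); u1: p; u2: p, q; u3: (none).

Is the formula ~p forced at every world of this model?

Not every world: u0 ||-/- ~p.
u0 ||-/- ~p since u1 is accessible from u0 and u1 ||- p.

No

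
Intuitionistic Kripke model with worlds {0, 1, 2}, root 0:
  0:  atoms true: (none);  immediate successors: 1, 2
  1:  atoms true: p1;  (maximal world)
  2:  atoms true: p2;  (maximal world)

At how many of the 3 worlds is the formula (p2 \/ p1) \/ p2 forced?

0: does not force it — 0 ||-/- (p2 \/ p1) \/ p2: neither disjunct is forced at 0.
1: forces it.
2: forces it.
Worlds forcing the formula: {1, 2}.

2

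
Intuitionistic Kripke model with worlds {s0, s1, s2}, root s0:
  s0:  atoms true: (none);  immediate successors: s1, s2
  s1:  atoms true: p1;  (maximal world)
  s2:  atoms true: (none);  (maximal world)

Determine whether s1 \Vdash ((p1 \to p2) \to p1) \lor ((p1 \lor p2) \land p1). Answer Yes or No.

s1 \Vdash ((p1 \to p2) \to p1) \lor ((p1 \lor p2) \land p1) via the disjunct (p1 \to p2) \to p1.

Yes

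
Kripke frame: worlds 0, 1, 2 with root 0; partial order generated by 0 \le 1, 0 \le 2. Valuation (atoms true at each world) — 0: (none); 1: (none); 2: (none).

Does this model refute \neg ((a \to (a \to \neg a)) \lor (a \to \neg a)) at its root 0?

0 \nVdash \neg ((a \to (a \to \neg a)) \lor (a \to \neg a)) since 0 is accessible from 0 and 0 \Vdash (a \to (a \to \neg a)) \lor (a \to \neg a).
0 \Vdash (a \to (a \to \neg a)) \lor (a \to \neg a) via the disjunct a \to (a \to \neg a).
So the root 0 does not force \neg ((a \to (a \to \neg a)) \lor (a \to \neg a)); the model is a countermodel.

Yes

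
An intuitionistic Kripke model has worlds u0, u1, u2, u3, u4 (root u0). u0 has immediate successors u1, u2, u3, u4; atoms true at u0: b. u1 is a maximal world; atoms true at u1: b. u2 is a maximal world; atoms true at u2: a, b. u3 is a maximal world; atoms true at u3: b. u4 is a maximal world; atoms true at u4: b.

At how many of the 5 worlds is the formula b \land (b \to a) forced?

u0: does not force it — u0 \nVdash b \land (b \to a) since u0 fails b \to a.
u1: does not force it — u1 \nVdash b \land (b \to a) since u1 fails b \to a.
u2: forces it.
u3: does not force it — u3 \nVdash b \land (b \to a) since u3 fails b \to a.
u4: does not force it.
Worlds forcing the formula: {u2}.

1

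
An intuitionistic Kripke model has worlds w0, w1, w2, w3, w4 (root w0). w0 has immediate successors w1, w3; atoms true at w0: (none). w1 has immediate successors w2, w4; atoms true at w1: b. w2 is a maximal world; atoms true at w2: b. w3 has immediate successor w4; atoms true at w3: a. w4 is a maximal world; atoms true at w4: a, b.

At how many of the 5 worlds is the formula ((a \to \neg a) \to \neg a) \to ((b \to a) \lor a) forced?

2

w0: does not force it — w0 \nVdash ((a \to \neg a) \to \neg a) \to ((b \to a) \lor a): already at w0 itself, w0 \Vdash (a \to \neg a) \to \neg a but w0 \nVdash (b \to a) \lor a.
w1: does not force it — w1 \nVdash ((a \to \neg a) \to \neg a) \to ((b \to a) \lor a): already at w1 itself, w1 \Vdash (a \to \neg a) \to \neg a but w1 \nVdash (b \to a) \lor a.
w2: does not force it — w2 \nVdash ((a \to \neg a) \to \neg a) \to ((b \to a) \lor a): already at w2 itself, w2 \Vdash (a \to \neg a) \to \neg a but w2 \nVdash (b \to a) \lor a.
w3: forces it.
w4: forces it.
Worlds forcing the formula: {w3, w4}.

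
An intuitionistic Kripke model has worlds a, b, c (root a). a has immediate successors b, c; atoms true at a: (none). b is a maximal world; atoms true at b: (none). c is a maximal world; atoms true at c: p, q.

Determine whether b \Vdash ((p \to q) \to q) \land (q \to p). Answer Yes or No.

b \nVdash ((p \to q) \to q) \land (q \to p) since b fails (p \to q) \to q.

No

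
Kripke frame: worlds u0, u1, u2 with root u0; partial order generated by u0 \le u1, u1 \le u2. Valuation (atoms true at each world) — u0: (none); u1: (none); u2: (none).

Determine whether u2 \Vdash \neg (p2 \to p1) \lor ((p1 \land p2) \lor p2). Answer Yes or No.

No

u2 \nVdash \neg (p2 \to p1) \lor ((p1 \land p2) \lor p2): neither disjunct is forced at u2.
u2 \nVdash \neg (p2 \to p1) since u2 is accessible from u2 and u2 \Vdash p2 \to p1.
u2 \Vdash p2 \to p1 vacuously: no world accessible from u2 forces the antecedent p2.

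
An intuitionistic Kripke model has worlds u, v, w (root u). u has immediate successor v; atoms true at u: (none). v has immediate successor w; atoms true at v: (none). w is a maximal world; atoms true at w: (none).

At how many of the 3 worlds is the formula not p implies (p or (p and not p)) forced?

u: does not force it — u does not force not p implies (p or (p and not p)): already at u itself, u forces not p but u does not force p or (p and not p).
v: does not force it.
w: does not force it.
Worlds forcing the formula: { }.

0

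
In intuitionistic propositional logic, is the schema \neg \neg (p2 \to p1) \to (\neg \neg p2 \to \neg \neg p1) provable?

Yes

This is the distribution of double negation over implication, which is intuitionistically derivable.
Assume \neg \neg (p2 \to p1) and \neg \neg p2; suppose \neg p1. Then p2 \to p1 would give \neg p2 (by contraposition), contradicting \neg \neg p2; so \neg (p2 \to p1), contradicting \neg \neg (p2 \to p1). Hence \neg \neg p1.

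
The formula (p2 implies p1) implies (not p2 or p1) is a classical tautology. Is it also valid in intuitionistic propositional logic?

No

This is the material-implication-as-disjunction principle, which is not intuitionistically valid.
A Kripke countermodel: worlds s0, s1; order generated by s0 <= s1; atoms true at each world — s0:{}; s1:{p1,p2}.
s0 does not force (p2 implies p1) implies (not p2 or p1): already at s0 itself, s0 forces p2 implies p1 but s0 does not force not p2 or p1.
s0 does not force not p2 or p1: neither disjunct is forced at s0.
s0 does not force not p2 since s1 is accessible from s0 and s1 forces p2.
So the root s0 does not force the formula.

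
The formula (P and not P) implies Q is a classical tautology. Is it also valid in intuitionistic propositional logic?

This is an instance of ex falso quodlibet, which is intuitionistically derivable.
No world can force both P and not P, so the antecedent P and not P is never forced and the implication holds vacuously at every world.

Yes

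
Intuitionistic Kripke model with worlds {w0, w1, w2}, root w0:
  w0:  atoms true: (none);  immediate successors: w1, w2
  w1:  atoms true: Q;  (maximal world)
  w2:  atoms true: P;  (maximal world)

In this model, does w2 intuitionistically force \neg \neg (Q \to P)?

w2 \Vdash \neg \neg (Q \to P): no world accessible from w2 forces \neg (Q \to P).

Yes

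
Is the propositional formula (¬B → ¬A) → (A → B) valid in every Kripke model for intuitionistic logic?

This is the converse of contraposition, which is not intuitionistically valid.
A Kripke countermodel: worlds u0, u1; order generated by u0 ≤ u1; atoms true at each world — u0:{A}; u1:{A,B}.
u0 ⊮ (¬B → ¬A) → (A → B): already at u0 itself, u0 ⊩ ¬B → ¬A but u0 ⊮ A → B.
u0 ⊮ A → B: already at u0 itself, u0 ⊩ A but u0 ⊮ B.
u0 lacks atom B, so u0 ⊮ B.
So the root u0 does not force the formula.

No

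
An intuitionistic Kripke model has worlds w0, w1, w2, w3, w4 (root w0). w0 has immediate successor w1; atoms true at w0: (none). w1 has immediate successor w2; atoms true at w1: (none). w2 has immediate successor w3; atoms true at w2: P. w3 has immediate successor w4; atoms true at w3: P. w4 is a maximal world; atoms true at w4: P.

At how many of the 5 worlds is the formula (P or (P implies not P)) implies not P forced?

w0: does not force it — w0 does not force (P or (P implies not P)) implies not P: at the accessible world w2, w2 forces P or (P implies not P) but w2 does not force not P.
w1: does not force it — w1 does not force (P or (P implies not P)) implies not P: at the accessible world w2, w2 forces P or (P implies not P) but w2 does not force not P.
w2: does not force it.
w3: does not force it.
w4: does not force it.
Worlds forcing the formula: { }.

0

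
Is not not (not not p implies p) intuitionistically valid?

This is the double negation of double-negation elimination, which is intuitionistically derivable.
By Glivenko's theorem the double negation of any classical propositional tautology is intuitionistically provable; not not p implies p is classically a tautology.

Yes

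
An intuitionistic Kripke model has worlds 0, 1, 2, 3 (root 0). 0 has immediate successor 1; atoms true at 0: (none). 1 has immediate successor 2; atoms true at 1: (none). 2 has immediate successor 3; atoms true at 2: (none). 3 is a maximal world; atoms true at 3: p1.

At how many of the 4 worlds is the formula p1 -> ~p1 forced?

0: does not force it — 0 ||-/- p1 -> ~p1: at the accessible world 3, 3 ||- p1 but 3 ||-/- ~p1.
1: does not force it.
2: does not force it.
3: does not force it.
Worlds forcing the formula: { }.

0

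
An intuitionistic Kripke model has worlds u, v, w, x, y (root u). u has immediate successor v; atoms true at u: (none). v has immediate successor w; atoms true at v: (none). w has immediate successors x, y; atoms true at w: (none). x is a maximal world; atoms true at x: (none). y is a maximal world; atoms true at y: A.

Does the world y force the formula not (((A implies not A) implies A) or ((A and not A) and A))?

y does not force not (((A implies not A) implies A) or ((A and not A) and A)) since y is accessible from y and y forces ((A implies not A) implies A) or ((A and not A) and A).
y forces ((A implies not A) implies A) or ((A and not A) and A) via the disjunct (A implies not A) implies A.

No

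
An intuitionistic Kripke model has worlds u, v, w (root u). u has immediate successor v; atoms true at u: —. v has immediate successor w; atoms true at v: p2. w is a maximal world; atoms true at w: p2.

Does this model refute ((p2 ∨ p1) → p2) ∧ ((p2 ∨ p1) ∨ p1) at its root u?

u ⊮ ((p2 ∨ p1) → p2) ∧ ((p2 ∨ p1) ∨ p1) since u fails (p2 ∨ p1) ∨ p1.
So the root u does not force ((p2 ∨ p1) → p2) ∧ ((p2 ∨ p1) ∨ p1); the model is a countermodel.

Yes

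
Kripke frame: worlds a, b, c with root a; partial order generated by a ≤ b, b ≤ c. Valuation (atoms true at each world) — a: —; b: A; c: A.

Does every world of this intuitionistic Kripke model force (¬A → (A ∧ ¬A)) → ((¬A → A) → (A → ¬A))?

Not every world: a ⊮ (¬A → (A ∧ ¬A)) → ((¬A → A) → (A → ¬A)).
a ⊮ (¬A → (A ∧ ¬A)) → ((¬A → A) → (A → ¬A)): already at a itself, a ⊩ ¬A → (A ∧ ¬A) but a ⊮ (¬A → A) → (A → ¬A).
a ⊮ (¬A → A) → (A → ¬A): already at a itself, a ⊩ ¬A → A but a ⊮ A → ¬A.

No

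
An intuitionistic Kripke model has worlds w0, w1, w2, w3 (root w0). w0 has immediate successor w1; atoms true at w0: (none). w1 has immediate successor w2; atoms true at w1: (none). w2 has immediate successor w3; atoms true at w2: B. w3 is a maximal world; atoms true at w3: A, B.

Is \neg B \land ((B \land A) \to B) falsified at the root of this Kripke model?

Yes

w0 \nVdash \neg B \land ((B \land A) \to B) since w0 fails \neg B.
So the root w0 does not force \neg B \land ((B \land A) \to B); the model is a countermodel.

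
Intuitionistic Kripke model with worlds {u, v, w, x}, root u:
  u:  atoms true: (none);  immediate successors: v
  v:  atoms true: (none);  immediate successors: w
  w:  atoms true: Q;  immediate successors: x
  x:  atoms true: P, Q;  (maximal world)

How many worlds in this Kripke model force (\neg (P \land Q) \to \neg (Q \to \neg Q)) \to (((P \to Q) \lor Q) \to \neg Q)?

u: does not force it — u \nVdash (\neg (P \land Q) \to \neg (Q \to \neg Q)) \to (((P \to Q) \lor Q) \to \neg Q): already at u itself, u \Vdash \neg (P \land Q) \to \neg (Q \to \neg Q) but u \nVdash ((P \to Q) \lor Q) \to \neg Q.
v: does not force it — v \nVdash (\neg (P \land Q) \to \neg (Q \to \neg Q)) \to (((P \to Q) \lor Q) \to \neg Q): already at v itself, v \Vdash \neg (P \land Q) \to \neg (Q \to \neg Q) but v \nVdash ((P \to Q) \lor Q) \to \neg Q.
w: does not force it.
x: does not force it.
Worlds forcing the formula: { }.

0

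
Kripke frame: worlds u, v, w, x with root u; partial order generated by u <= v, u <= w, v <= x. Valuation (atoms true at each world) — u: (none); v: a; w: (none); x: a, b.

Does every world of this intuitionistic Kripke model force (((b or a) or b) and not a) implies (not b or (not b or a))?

u forces (((b or a) or b) and not a) implies (not b or (not b or a)) vacuously: no world accessible from u forces the antecedent ((b or a) or b) and not a.
Since the root u forces (((b or a) or b) and not a) implies (not b or (not b or a)) and forcing is persistent (monotone upward), every world forces it.

Yes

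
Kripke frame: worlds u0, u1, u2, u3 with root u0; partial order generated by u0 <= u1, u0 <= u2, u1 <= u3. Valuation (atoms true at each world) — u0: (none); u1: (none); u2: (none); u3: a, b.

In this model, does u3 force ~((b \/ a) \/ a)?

No

u3 ||-/- ~((b \/ a) \/ a) since u3 is accessible from u3 and u3 ||- (b \/ a) \/ a.
u3 ||- (b \/ a) \/ a via the disjunct b \/ a.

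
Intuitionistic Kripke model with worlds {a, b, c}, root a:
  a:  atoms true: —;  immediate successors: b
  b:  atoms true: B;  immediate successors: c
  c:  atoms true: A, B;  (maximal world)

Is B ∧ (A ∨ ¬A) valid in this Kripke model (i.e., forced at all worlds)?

No

Not every world: a ⊮ B ∧ (A ∨ ¬A).
a ⊮ B ∧ (A ∨ ¬A) since a fails B.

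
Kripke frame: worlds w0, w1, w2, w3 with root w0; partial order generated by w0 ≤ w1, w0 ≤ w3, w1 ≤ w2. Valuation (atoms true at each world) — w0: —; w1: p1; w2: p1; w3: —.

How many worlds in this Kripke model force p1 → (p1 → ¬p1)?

1

w0: does not force it — w0 ⊮ p1 → (p1 → ¬p1): at the accessible world w1, w1 ⊩ p1 but w1 ⊮ p1 → ¬p1.
w1: does not force it — w1 ⊮ p1 → (p1 → ¬p1): already at w1 itself, w1 ⊩ p1 but w1 ⊮ p1 → ¬p1.
w2: does not force it — w2 ⊮ p1 → (p1 → ¬p1): already at w2 itself, w2 ⊩ p1 but w2 ⊮ p1 → ¬p1.
w3: forces it.
Worlds forcing the formula: {w3}.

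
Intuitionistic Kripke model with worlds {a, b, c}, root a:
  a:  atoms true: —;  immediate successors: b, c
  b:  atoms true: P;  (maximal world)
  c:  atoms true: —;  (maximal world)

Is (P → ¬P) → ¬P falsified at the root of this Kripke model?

a ⊩ (P → ¬P) → ¬P: every world accessible from a that forces P → ¬P (namely c) also forces ¬P.
So the root a forces (P → ¬P) → ¬P; the model is not a countermodel.

No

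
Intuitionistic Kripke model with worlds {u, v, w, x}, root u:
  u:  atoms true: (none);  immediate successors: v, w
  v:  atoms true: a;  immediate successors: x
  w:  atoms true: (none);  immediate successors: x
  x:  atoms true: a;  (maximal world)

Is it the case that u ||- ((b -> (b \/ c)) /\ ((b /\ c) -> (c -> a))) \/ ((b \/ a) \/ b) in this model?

u ||- ((b -> (b \/ c)) /\ ((b /\ c) -> (c -> a))) \/ ((b \/ a) \/ b) via the disjunct (b -> (b \/ c)) /\ ((b /\ c) -> (c -> a)).

Yes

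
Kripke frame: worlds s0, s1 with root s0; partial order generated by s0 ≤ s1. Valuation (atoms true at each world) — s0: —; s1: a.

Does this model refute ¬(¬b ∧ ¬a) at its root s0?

s0 ⊩ ¬(¬b ∧ ¬a): no world accessible from s0 forces ¬b ∧ ¬a.
So the root s0 forces ¬(¬b ∧ ¬a); the model is not a countermodel.

No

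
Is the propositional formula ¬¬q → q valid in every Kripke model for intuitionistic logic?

No

This is double-negation elimination, which is not intuitionistically valid.
A Kripke countermodel: worlds w0, w1; order generated by w0 ≤ w1; atoms true at each world — w0:{}; w1:{q}.
w0 ⊮ ¬¬q → q: already at w0 itself, w0 ⊩ ¬¬q but w0 ⊮ q.
w0 lacks atom q, so w0 ⊮ q.
So the root w0 does not force the formula.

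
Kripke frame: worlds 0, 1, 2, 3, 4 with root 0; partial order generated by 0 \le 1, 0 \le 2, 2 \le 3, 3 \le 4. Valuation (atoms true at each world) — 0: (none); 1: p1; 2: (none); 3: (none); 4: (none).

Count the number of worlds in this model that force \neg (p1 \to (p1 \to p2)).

0: does not force it — 0 \nVdash \neg (p1 \to (p1 \to p2)) since 2 is accessible from 0 and 2 \Vdash p1 \to (p1 \to p2).
1: forces it.
2: does not force it.
3: does not force it.
4: does not force it.
Worlds forcing the formula: {1}.

1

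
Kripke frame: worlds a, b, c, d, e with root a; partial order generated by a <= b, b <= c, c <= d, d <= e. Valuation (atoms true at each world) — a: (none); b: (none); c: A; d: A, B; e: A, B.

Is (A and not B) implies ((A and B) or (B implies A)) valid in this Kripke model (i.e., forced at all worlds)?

a forces (A and not B) implies ((A and B) or (B implies A)) vacuously: no world accessible from a forces the antecedent A and not B.
Since the root a forces (A and not B) implies ((A and B) or (B implies A)) and forcing is persistent (monotone upward), every world forces it.

Yes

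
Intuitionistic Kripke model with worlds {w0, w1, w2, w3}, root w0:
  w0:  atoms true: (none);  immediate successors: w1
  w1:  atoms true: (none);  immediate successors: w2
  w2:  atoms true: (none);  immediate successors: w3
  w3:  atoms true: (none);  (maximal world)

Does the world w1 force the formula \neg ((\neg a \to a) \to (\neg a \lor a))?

No

w1 \nVdash \neg ((\neg a \to a) \to (\neg a \lor a)) since w1 is accessible from w1 and w1 \Vdash (\neg a \to a) \to (\neg a \lor a).
w1 \Vdash (\neg a \to a) \to (\neg a \lor a) vacuously: no world accessible from w1 forces the antecedent \neg a \to a.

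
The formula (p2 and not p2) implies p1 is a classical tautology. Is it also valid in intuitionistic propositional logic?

This is an instance of ex falso quodlibet, which is intuitionistically derivable.
No world can force both p2 and not p2, so the antecedent p2 and not p2 is never forced and the implication holds vacuously at every world.

Yes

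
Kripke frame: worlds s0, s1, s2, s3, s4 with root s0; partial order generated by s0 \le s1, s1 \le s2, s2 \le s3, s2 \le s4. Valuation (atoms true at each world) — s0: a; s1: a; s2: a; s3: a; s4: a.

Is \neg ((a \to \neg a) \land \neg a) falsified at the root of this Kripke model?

No

s0 \Vdash \neg ((a \to \neg a) \land \neg a): no world accessible from s0 forces (a \to \neg a) \land \neg a.
So the root s0 forces \neg ((a \to \neg a) \land \neg a); the model is not a countermodel.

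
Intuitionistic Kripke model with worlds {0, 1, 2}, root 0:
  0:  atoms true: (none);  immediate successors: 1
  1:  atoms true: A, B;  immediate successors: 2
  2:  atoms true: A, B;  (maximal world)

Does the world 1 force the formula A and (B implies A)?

Yes

1 forces A and (B implies A) since 1 forces both conjuncts.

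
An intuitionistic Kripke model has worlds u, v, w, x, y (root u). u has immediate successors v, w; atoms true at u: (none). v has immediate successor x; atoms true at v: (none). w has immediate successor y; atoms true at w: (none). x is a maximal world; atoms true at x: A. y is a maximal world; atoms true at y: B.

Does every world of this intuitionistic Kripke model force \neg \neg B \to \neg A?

Yes

u \Vdash \neg \neg B \to \neg A: every world accessible from u that forces \neg \neg B (namely w, y) also forces \neg A.
Since the root u forces \neg \neg B \to \neg A and forcing is persistent (monotone upward), every world forces it.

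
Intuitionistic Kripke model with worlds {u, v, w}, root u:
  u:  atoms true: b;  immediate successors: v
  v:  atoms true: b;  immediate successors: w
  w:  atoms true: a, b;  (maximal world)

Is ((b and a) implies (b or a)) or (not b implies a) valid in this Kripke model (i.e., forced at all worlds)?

u forces ((b and a) implies (b or a)) or (not b implies a) via the disjunct (b and a) implies (b or a).
Since the root u forces ((b and a) implies (b or a)) or (not b implies a) and forcing is persistent (monotone upward), every world forces it.

Yes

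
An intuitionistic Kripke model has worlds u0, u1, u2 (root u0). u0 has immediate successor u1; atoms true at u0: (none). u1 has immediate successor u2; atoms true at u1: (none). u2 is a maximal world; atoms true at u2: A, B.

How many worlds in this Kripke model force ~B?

0

u0: does not force it — u0 ||-/- ~B since u2 is accessible from u0 and u2 ||- B.
u1: does not force it.
u2: does not force it.
Worlds forcing the formula: { }.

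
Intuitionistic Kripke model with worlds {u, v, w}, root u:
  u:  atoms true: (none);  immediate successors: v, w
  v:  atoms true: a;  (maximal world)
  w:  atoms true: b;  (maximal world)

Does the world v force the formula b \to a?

Yes

v \Vdash b \to a vacuously: no world accessible from v forces the antecedent b.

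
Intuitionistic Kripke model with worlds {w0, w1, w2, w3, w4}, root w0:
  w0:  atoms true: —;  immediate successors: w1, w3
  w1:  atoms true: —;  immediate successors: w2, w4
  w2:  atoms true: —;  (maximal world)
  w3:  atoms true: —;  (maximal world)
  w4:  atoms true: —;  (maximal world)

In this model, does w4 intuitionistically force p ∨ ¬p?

Yes

w4 ⊩ p ∨ ¬p via the disjunct ¬p.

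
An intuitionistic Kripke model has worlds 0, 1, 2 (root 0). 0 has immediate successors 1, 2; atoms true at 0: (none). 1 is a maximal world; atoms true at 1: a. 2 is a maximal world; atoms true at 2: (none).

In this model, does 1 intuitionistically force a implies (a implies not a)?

No

1 does not force a implies (a implies not a): already at 1 itself, 1 forces a but 1 does not force a implies not a.
1 does not force a implies not a: already at 1 itself, 1 forces a but 1 does not force not a.
1 does not force not a since 1 is accessible from 1 and 1 forces a.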